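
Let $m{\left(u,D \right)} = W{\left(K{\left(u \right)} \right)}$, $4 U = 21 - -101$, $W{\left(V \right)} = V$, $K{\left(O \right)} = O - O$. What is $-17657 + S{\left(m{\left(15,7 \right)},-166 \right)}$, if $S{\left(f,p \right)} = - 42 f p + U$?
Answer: $- \frac{35253}{2} \approx -17627.0$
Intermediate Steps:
$K{\left(O \right)} = 0$
$U = \frac{61}{2}$ ($U = \frac{21 - -101}{4} = \frac{21 + 101}{4} = \frac{1}{4} \cdot 122 = \frac{61}{2} \approx 30.5$)
$m{\left(u,D \right)} = 0$
$S{\left(f,p \right)} = \frac{61}{2} - 42 f p$ ($S{\left(f,p \right)} = - 42 f p + \frac{61}{2} = \frac{61}{2} - 42 f p$)
$-17657 + S{\left(m{\left(15,7 \right)},-166 \right)} = -17657 + \left(\frac{61}{2} - 0 \left(-166\right)\right) = -17657 + \left(\frac{61}{2} + 0\right) = -17657 + \frac{61}{2} = - \frac{35253}{2}$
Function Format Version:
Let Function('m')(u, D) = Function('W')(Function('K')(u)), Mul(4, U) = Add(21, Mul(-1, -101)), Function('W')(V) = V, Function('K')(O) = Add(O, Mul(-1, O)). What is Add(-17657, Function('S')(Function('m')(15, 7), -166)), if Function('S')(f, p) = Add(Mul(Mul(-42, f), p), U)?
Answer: Rational(-35253, 2) ≈ -17627.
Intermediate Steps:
Function('K')(O) = 0
U = Rational(61, 2) (U = Mul(Rational(1, 4), Add(21, Mul(-1, -101))) = Mul(Rational(1, 4), Add(21, 101)) = Mul(Rational(1, 4), 122) = Rational(61, 2) ≈ 30.500)
Function('m')(u, D) = 0
Function('S')(f, p) = Add(Rational(61, 2), Mul(-42, f, p)) (Function('S')(f, p) = Add(Mul(Mul(-42, f), p), Rational(61, 2)) = Add(Mul(-42, f, p), Rational(61, 2)) = Add(Rational(61, 2), Mul(-42, f, p)))
Add(-17657, Function('S')(Function('m')(15, 7), -166)) = Add(-17657, Add(Rational(61, 2), Mul(-42, 0, -166))) = Add(-17657, Add(Rational(61, 2), 0)) = Add(-17657, Rational(61, 2)) = Rational(-35253, 2)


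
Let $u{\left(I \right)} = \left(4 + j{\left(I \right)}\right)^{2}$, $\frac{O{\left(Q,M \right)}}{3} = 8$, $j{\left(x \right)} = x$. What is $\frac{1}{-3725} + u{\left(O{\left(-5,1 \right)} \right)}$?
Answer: $\frac{2920399}{3725} \approx 784.0$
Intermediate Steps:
$O{\left(Q,M \right)} = 24$ ($O{\left(Q,M \right)} = 3 \cdot 8 = 24$)
$u{\left(I \right)} = \left(4 + I\right)^{2}$
$\frac{1}{-3725} + u{\left(O{\left(-5,1 \right)} \right)} = \frac{1}{-3725} + \left(4 + 24\right)^{2} = - \frac{1}{3725} + 28^{2} = - \frac{1}{3725} + 784 = \frac{2920399}{3725}$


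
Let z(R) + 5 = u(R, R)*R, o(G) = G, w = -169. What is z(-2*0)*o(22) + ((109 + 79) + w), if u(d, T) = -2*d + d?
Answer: -91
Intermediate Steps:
u(d, T) = -d
z(R) = -5 - R**2 (z(R) = -5 + (-R)*R = -5 - R**2)
z(-2*0)*o(22) + ((109 + 79) + w) = (-5 - (-2*0)**2)*22 + ((109 + 79) - 169) = (-5 - 1*0**2)*22 + (188 - 169) = (-5 - 1*0)*22 + 19 = (-5 + 0)*22 + 19 = -5*22 + 19 = -110 + 19 = -91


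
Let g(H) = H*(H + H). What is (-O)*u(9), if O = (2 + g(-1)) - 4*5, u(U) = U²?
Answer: 1296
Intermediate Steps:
g(H) = 2*H² (g(H) = H*(2*H) = 2*H²)
O = -16 (O = (2 + 2*(-1)²) - 4*5 = (2 + 2*1) - 20 = (2 + 2) - 20 = 4 - 20 = -16)
(-O)*u(9) = -1*(-16)*9² = 16*81 = 1296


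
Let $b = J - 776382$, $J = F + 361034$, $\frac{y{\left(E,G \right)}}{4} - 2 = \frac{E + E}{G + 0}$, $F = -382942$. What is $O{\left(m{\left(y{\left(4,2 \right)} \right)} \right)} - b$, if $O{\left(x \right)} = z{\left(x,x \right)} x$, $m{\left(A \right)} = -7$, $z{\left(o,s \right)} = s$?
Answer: $798339$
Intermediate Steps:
$y{\left(E,G \right)} = 8 + \frac{8 E}{G}$ ($y{\left(E,G \right)} = 8 + 4 \frac{E + E}{G + 0} = 8 + 4 \frac{2 E}{G} = 8 + \frac{8 E}{G}$)
$J = -21908$ ($J = -382942 + 361034 = -21908$)
$O{\left(x \right)} = x^{2}$ ($O{\left(x \right)} = x x = x^{2}$)
$b = -798290$ ($b = -21908 - 776382 = -798290$)
$O{\left(m{\left(y{\left(4,2 \right)} \right)} \right)} - b = \left(-7\right)^{2} - -798290 = 49 + 798290 = 798339$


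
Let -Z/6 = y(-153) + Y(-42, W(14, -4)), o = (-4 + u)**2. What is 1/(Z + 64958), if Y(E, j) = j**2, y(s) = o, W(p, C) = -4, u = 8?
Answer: 1/64766 ≈ 1.5440e-5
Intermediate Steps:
o = 16 (o = (-4 + 8)**2 = 4**2 = 16)
y(s) = 16
Z = -192 (Z = -6*(16 + (-4)**2) = -6*(16 + 16) = -6*32 = -192)
1/(Z + 64958) = 1/(-192 + 64958) = 1/64766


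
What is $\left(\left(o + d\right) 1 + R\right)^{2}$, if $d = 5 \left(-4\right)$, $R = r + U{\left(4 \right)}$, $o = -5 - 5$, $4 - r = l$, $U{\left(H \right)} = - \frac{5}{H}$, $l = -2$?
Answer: $\frac{10201}{16} \approx 637.56$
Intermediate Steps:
$r = 6$ ($r = 4 - -2 = 4 + 2 = 6$)
$o = -10$
$R = \frac{19}{4}$ ($R = 6 - \frac{5}{4} = \frac{19}{4} \approx 4.75$)
$d = -20$
$\left(\left(o + d\right) 1 + R\right)^{2} = \left(\left(-10 - 20\right) 1 + \frac{19}{4}\right)^{2} = \left(\left(-30\right) 1 + \frac{19}{4}\right)^{2} = \left(-30 + \frac{19}{4}\right)^{2} = \left(- \frac{101}{4}\right)^{2} = \frac{10201}{16}$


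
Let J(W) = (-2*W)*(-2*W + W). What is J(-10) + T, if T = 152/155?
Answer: 31152/155 ≈ 200.98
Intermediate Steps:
J(W) = 2*W² (J(W) = (-2*W)*(-W) = 2*W²)
T = 152/155 (T = 152*(1/155) = 152/155 ≈ 0.98065)
J(-10) + T = 2*(-10)² + 152/155 = 2*100 + 152/155 = 200 + 152/155 = 31152/155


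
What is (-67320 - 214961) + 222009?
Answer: -60272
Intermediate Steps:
(-67320 - 214961) + 222009 = -282281 + 222009 = -60272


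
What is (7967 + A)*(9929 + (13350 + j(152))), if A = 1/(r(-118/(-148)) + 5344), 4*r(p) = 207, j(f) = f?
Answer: 4029001805715/21583 ≈ 1.8667e+8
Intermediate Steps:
r(p) = 207/4 (r(p) = (¼)*207 = 207/4)
A = 4/21583 (A = 1/(207/4 + 5344) = 1/(21583/4) = 4/21583 ≈ 0.00018533)
(7967 + A)*(9929 + (13350 + j(152))) = (7967 + 4/21583)*(9929 + (13350 + 152)) = 171951765*(9929 + 13502)/21583 = (171951765/21583)*23431 = 4029001805715/21583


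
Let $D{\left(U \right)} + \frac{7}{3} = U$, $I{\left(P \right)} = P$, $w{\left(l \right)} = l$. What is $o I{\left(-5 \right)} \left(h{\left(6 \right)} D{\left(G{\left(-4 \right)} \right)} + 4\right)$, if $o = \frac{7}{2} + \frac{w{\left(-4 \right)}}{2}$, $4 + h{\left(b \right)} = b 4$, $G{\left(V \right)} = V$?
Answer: $920$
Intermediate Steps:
$D{\left(U \right)} = - \frac{7}{3} + U$
$h{\left(b \right)} = -4 + 4 b$ ($h{\left(b \right)} = -4 + b 4 = -4 + 4 b$)
$o = \frac{3}{2}$ ($o = \frac{7}{2} - \frac{4}{2} = 7 \cdot \frac{1}{2} - 2 = \frac{7}{2} - 2 = \frac{3}{2} \approx 1.5$)
$o I{\left(-5 \right)} \left(h{\left(6 \right)} D{\left(G{\left(-4 \right)} \right)} + 4\right) = \frac{3}{2} \left(-5\right) \left(\left(-4 + 4 \cdot 6\right) \left(- \frac{7}{3} - 4\right) + 4\right) = - \frac{15 \left(\left(-4 + 24\right) \left(- \frac{19}{3}\right) + 4\right)}{2} = - \frac{15 \left(20 \left(- \frac{19}{3}\right) + 4\right)}{2} = - \frac{15 \left(- \frac{380}{3} + 4\right)}{2} = \left(- \frac{15}{2}\right) \left(- \frac{368}{3}\right) = 920$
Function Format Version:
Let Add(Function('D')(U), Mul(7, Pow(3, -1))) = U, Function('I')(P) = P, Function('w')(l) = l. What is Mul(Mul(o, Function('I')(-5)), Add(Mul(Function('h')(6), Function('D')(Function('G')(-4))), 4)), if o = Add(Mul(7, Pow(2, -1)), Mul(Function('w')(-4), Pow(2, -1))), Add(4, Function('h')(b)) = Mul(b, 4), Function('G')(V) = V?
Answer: 920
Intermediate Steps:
Function('D')(U) = Add(Rational(-7, 3), U)
Function('h')(b) = Add(-4, Mul(4, b)) (Function('h')(b) = Add(-4, Mul(b, 4)) = Add(-4, Mul(4, b)))
o = Rational(3, 2) (o = Add(Mul(7, Pow(2, -1)), Mul(-4, Pow(2, -1))) = Add(Mul(7, Rational(1, 2)), Mul(-4, Rational(1, 2))) = Add(Rational(7, 2), -2) = Rational(3, 2) ≈ 1.5000)
Mul(Mul(o, Function('I')(-5)), Add(Mul(Function('h')(6), Function('D')(Function('G')(-4))), 4)) = Mul(Mul(Rational(3, 2), -5), Add(Mul(Add(-4, Mul(4, 6)), Add(Rational(-7, 3), -4)), 4)) = Mul(Rational(-15, 2), Add(Mul(Add(-4, 24), Rational(-19, 3)), 4)) = Mul(Rational(-15, 2), Add(Mul(20, Rational(-19, 3)), 4)) = Mul(Rational(-15, 2), Add(Rational(-380, 3), 4)) = Mul(Rational(-15, 2), Rational(-368, 3)) = 920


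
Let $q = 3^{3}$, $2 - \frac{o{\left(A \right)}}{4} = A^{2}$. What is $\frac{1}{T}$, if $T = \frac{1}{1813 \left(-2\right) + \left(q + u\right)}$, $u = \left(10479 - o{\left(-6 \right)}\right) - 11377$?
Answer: $-4361$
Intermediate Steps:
$o{\left(A \right)} = 8 - 4 A^{2}$
$q = 27$
$u = -762$ ($u = \left(10479 - \left(8 - 4 \left(-6\right)^{2}\right)\right) - 11377 = \left(10479 - \left(8 - 144\right)\right) - 11377 = \left(10479 - -136\right) - 11377 = \left(10479 + 136\right) - 11377 = 10615 - 11377 = -762$)
$T = - \frac{1}{4361}$ ($T = \frac{1}{1813 \left(-2\right) + \left(27 - 762\right)} = \frac{1}{-3626 - 735} = \frac{1}{-4361} = - \frac{1}{4361} \approx -0.00022931$)
$\frac{1}{T} = \frac{1}{- \frac{1}{4361}} = -4361$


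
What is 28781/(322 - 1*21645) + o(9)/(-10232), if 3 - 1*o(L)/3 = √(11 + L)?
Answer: -294679099/218176936 + 3*√5/5116 ≈ -1.3493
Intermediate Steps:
o(L) = 9 - 3*√(11 + L)
28781/(322 - 1*21645) + o(9)/(-10232) = 28781/(322 - 1*21645) + (9 - 3*√(11 + 9))/(-10232) = 28781/(322 - 21645) + (9 - 6*√5)*(-1/10232) = 28781/(-21323) + (9 - 6*√5)*(-1/10232) = 28781*(-1/21323) + (9 - 6*√5)*(-1/10232) = -28781/21323 + (-9/10232 + 3*√5/5116) = -294679099/218176936 + 3*√5/5116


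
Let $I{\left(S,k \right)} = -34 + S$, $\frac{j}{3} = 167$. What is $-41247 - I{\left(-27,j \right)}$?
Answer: $-41186$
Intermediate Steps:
$j = 501$ ($j = 3 \cdot 167 = 501$)
$-41247 - I{\left(-27,j \right)} = -41247 - \left(-34 - 27\right) = -41247 - -61 = -41247 + 61 = -41186$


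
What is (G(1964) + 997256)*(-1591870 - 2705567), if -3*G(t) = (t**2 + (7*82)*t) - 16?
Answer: 2854712910192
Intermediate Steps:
G(t) = 16/3 - 574*t/3 - t**2/3 (G(t) = -((t**2 + (7*82)*t) - 16)/3 = -((t**2 + 574*t) - 16)/3 = -(-16 + t**2 + 574*t)/3 = 16/3 - 574*t/3 - t**2/3)
(G(1964) + 997256)*(-1591870 - 2705567) = ((16/3 - 574/3*1964 - 1/3*1964**2) + 997256)*(-1591870 - 2705567) = ((16/3 - 1127336/3 - 1/3*3857296) + 997256)*(-4297437) = ((16/3 - 1127336/3 - 3857296/3) + 997256)*(-4297437) = (-4984616/3 + 997256)*(-4297437) = -1992848/3*(-4297437) = 2854712910192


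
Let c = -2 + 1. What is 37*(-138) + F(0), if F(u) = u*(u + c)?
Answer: -5106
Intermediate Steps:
c = -1
F(u) = u*(-1 + u) (F(u) = u*(u - 1) = u*(-1 + u))
37*(-138) + F(0) = 37*(-138) + 0*(-1 + 0) = -5106 + 0*(-1) = -5106 + 0 = -5106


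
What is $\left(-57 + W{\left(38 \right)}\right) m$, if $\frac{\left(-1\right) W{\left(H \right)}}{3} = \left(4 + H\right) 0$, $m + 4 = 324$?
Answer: $-18240$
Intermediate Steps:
$m = 320$ ($m = -4 + 324 = 320$)
$W{\left(H \right)} = 0$ ($W{\left(H \right)} = - 3 \left(4 + H\right) 0 = \left(-3\right) 0 = 0$)
$\left(-57 + W{\left(38 \right)}\right) m = \left(-57 + 0\right) 320 = \left(-57\right) 320 = -18240$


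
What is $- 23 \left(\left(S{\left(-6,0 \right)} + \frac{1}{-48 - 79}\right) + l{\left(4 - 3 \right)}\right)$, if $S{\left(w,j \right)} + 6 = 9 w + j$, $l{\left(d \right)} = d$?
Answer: $\frac{172362}{127} \approx 1357.2$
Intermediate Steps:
$S{\left(w,j \right)} = -6 + j + 9 w$ ($S{\left(w,j \right)} = -6 + \left(9 w + j\right) = -6 + \left(j + 9 w\right) = -6 + j + 9 w$)
$- 23 \left(\left(S{\left(-6,0 \right)} + \frac{1}{-48 - 79}\right) + l{\left(4 - 3 \right)}\right) = - 23 \left(\left(\left(-6 + 0 + 9 \left(-6\right)\right) + \frac{1}{-48 - 79}\right) + \left(4 - 3\right)\right) = - 23 \left(\left(\left(-6 + 0 - 54\right) + \frac{1}{-127}\right) + \left(4 - 3\right)\right) = - 23 \left(\left(-60 - \frac{1}{127}\right) + 1\right) = - 23 \left(- \frac{7621}{127} + 1\right) = \left(-23\right) \left(- \frac{7494}{127}\right) = \frac{172362}{127}$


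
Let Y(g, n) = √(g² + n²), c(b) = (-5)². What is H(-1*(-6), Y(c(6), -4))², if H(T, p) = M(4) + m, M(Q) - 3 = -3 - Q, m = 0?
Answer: 16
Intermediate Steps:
c(b) = 25
M(Q) = -Q (M(Q) = 3 + (-3 - Q) = -Q)
H(T, p) = -4 (H(T, p) = -1*4 + 0 = -4 + 0 = -4)
H(-1*(-6), Y(c(6), -4))² = (-4)² = 16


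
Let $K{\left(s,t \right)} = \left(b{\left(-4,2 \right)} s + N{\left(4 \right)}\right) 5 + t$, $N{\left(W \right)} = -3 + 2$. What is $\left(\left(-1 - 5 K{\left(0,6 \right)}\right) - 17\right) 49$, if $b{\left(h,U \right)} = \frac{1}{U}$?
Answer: $-1127$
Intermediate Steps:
$N{\left(W \right)} = -1$
$K{\left(s,t \right)} = -5 + t + \frac{5 s}{2}$ ($K{\left(s,t \right)} = \left(\frac{s}{2} - 1\right) 5 + t = \left(-1 + \frac{s}{2}\right) 5 + t = \left(-5 + \frac{5 s}{2}\right) + t = -5 + t + \frac{5 s}{2}$)
$\left(\left(-1 - 5 K{\left(0,6 \right)}\right) - 17\right) 49 = \left(\left(-1 - 5 \left(-5 + 6 + \frac{5}{2} \cdot 0\right)\right) - 17\right) 49 = \left(\left(-1 - 5 \left(-5 + 6 + 0\right)\right) - 17\right) 49 = \left(\left(-1 - 5\right) - 17\right) 49 = \left(-6 - 17\right) 49 = \left(-23\right) 49 = -1127$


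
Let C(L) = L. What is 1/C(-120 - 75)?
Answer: -1/195 ≈ -0.0051282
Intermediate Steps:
1/C(-120 - 75) = 1/(-120 - 75) = 1/(-195) = -1/195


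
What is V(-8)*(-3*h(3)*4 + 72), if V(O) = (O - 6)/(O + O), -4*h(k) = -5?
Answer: 399/8 ≈ 49.875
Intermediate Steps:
h(k) = 5/4 (h(k) = -1/4*(-5) = 5/4)
V(O) = (-6 + O)/(2*O) (V(O) = (-6 + O)/((2*O)) = (-6 + O)*(1/(2*O)) = (-6 + O)/(2*O))
V(-8)*(-3*h(3)*4 + 72) = ((1/2)*(-6 - 8)/(-8))*(-3*5/4*4 + 72) = ((1/2)*(-1/8)*(-14))*(-15/4*4 + 72) = 7*(-15 + 72)/8 = (7/8)*57 = 399/8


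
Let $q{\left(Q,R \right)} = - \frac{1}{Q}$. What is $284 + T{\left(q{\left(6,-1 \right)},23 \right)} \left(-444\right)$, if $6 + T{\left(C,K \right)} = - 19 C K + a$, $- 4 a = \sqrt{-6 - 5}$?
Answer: $-29390 + 111 i \sqrt{11} \approx -29390.0 + 368.15 i$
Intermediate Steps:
$a = - \frac{i \sqrt{11}}{4}$ ($a = - \frac{\sqrt{-6 - 5}}{4} = - \frac{\sqrt{-11}}{4} = - \frac{i \sqrt{11}}{4} \approx - 0.82916 i$)
$T{\left(C,K \right)} = -6 - 19 C K - \frac{i \sqrt{11}}{4}$ ($T{\left(C,K \right)} = -6 + \left(- 19 C K - \frac{i \sqrt{11}}{4}\right) = -6 - \left(19 C K + \frac{i \sqrt{11}}{4}\right) = -6 - 19 C K - \frac{i \sqrt{11}}{4}$)
$284 + T{\left(q{\left(6,-1 \right)},23 \right)} \left(-444\right) = 284 + \left(-6 - 19 \left(- \frac{1}{6}\right) 23 - \frac{i \sqrt{11}}{4}\right) \left(-444\right) = 284 + \left(-6 - 19 \left(\left(-1\right) \frac{1}{6}\right) 23 - \frac{i \sqrt{11}}{4}\right) \left(-444\right) = 284 + \left(-6 - \left(- \frac{19}{6}\right) 23 - \frac{i \sqrt{11}}{4}\right) \left(-444\right) = 284 + \left(-6 + \frac{437}{6} - \frac{i \sqrt{11}}{4}\right) \left(-444\right) = 284 + \left(\frac{401}{6} - \frac{i \sqrt{11}}{4}\right) \left(-444\right) = 284 - \left(29674 - 111 i \sqrt{11}\right) = -29390 + 111 i \sqrt{11}$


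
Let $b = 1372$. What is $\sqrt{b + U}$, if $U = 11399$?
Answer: $3 \sqrt{1419} \approx 113.01$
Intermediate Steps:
$\sqrt{b + U} = \sqrt{1372 + 11399} = \sqrt{12771} = 3 \sqrt{1419}$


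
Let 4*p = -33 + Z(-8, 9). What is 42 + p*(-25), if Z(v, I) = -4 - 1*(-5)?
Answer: 242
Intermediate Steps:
Z(v, I) = 1 (Z(v, I) = -4 + 5 = 1)
p = -8 (p = (-33 + 1)/4 = (¼)*(-32) = -8)
42 + p*(-25) = 42 - 8*(-25) = 42 + 200 = 242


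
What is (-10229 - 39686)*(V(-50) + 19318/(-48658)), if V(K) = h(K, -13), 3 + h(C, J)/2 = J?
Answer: 39342354105/24329 ≈ 1.6171e+6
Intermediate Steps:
h(C, J) = -6 + 2*J
V(K) = -32 (V(K) = -6 + 2*(-13) = -6 - 26 = -32)
(-10229 - 39686)*(V(-50) + 19318/(-48658)) = (-10229 - 39686)*(-32 + 19318/(-48658)) = -49915*(-32 + 19318*(-1/48658)) = -49915*(-32 - 9659/24329) = -49915*(-788187/24329) = 39342354105/24329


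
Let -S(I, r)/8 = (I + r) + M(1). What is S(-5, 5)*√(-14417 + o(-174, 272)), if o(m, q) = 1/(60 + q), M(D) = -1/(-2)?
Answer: -6*I*√44141641/83 ≈ -480.28*I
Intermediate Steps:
M(D) = ½ (M(D) = -1*(-½) = ½)
S(I, r) = -4 - 8*I - 8*r (S(I, r) = -8*((I + r) + ½) = -8*(½ + I + r) = -4 - 8*I - 8*r)
S(-5, 5)*√(-14417 + o(-174, 272)) = (-4 - 8*(-5) - 8*5)*√(-14417 + 1/(60 + 272)) = (-4 + 40 - 40)*√(-14417 + 1/332) = -4*√(-14417 + 1/332) = -6*I*√44141641/83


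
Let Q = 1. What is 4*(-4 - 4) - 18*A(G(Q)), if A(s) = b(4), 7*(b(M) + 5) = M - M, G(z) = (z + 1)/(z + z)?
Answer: 58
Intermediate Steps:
G(z) = (1 + z)/(2*z) (G(z) = (1 + z)/((2*z)) = (1 + z)*(1/(2*z)) = (1 + z)/(2*z))
b(M) = -5 (b(M) = -5 + (M - M)/7 = -5 + (1/7)*0 = -5 + 0 = -5)
A(s) = -5
4*(-4 - 4) - 18*A(G(Q)) = 4*(-4 - 4) - 18*(-5) = 4*(-8) + 90 = -32 + 90 = 58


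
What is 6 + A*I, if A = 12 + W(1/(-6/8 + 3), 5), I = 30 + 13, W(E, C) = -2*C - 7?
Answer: -209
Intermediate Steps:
W(E, C) = -7 - 2*C
I = 43
A = -5 (A = 12 + (-7 - 2*5) = 12 + (-7 - 10) = 12 - 17 = -5)
6 + A*I = 6 - 5*43 = 6 - 215 = -209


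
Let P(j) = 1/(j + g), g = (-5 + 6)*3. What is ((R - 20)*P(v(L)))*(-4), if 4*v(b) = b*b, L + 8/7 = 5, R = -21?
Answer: 32144/1317 ≈ 24.407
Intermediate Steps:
L = 27/7 (L = -8/7 + 5 = 27/7 ≈ 3.8571)
v(b) = b²/4 (v(b) = (b*b)/4 = b²/4)
g = 3 (g = 1*3 = 3)
P(j) = 1/(3 + j) (P(j) = 1/(j + 3) = 1/(3 + j))
((R - 20)*P(v(L)))*(-4) = ((-21 - 20)/(3 + (27/7)²/4))*(-4) = -41/(3 + (¼)*(729/49))*(-4) = -41/(3 + 729/196)*(-4) = -41/1317/196*(-4) = -41*196/1317*(-4) = -8036/1317*(-4) = 32144/1317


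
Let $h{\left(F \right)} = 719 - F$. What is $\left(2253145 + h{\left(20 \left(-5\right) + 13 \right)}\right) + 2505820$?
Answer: $4759771$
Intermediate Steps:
$\left(2253145 + h{\left(20 \left(-5\right) + 13 \right)}\right) + 2505820 = \left(2253145 + \left(719 - \left(20 \left(-5\right) + 13\right)\right)\right) + 2505820 = \left(2253145 + \left(719 - \left(-100 + 13\right)\right)\right) + 2505820 = \left(2253145 + \left(719 - -87\right)\right) + 2505820 = \left(2253145 + \left(719 + 87\right)\right) + 2505820 = \left(2253145 + 806\right) + 2505820 = 2253951 + 2505820 = 4759771$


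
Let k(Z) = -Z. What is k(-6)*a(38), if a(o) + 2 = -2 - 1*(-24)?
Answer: 120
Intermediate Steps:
a(o) = 20 (a(o) = -2 + (-2 - 1*(-24)) = -2 + (-2 + 24) = -2 + 22 = 20)
k(-6)*a(38) = -1*(-6)*20 = 6*20 = 120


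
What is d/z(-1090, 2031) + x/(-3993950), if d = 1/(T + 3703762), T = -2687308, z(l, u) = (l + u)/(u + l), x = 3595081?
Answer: -913557617206/1014916613325 ≈ -0.90013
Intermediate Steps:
z(l, u) = 1 (z(l, u) = (l + u)/(l + u) = 1)
d = 1/1016454 (d = 1/(-2687308 + 3703762) = 1/1016454 ≈ 9.8381e-7)
d/z(-1090, 2031) + x/(-3993950) = (1/1016454)/1 + 3595081/(-3993950) = (1/1016454)*1 + 3595081*(-1/3993950) = 1/1016454 - 3595081/3993950 = -913557617206/1014916613325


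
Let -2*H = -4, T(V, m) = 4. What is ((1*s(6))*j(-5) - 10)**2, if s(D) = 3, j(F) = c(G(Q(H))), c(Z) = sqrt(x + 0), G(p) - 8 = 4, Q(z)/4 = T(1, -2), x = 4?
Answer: 16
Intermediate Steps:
H = 2 (H = -1/2*(-4) = 2)
Q(z) = 16 (Q(z) = 4*4 = 16)
G(p) = 12 (G(p) = 8 + 4 = 12)
c(Z) = 2 (c(Z) = sqrt(4 + 0) = sqrt(4) = 2)
j(F) = 2
((1*s(6))*j(-5) - 10)**2 = ((1*3)*2 - 10)**2 = (3*2 - 10)**2 = (6 - 10)**2 = (-4)**2 = 16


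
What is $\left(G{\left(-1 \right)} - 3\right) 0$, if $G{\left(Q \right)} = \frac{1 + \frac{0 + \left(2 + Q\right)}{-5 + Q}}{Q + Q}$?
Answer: $0$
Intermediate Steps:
$G{\left(Q \right)} = \frac{1 + \frac{2 + Q}{-5 + Q}}{2 Q}$
$\left(G{\left(-1 \right)} - 3\right) 0 = \left(\frac{- \frac{3}{2} - 1}{\left(-1\right) \left(-5 - 1\right)} - 3\right) 0 = \left(\left(-1\right) \frac{1}{-6} \left(- \frac{5}{2}\right) - 3\right) 0 = \left(\left(-1\right) \left(- \frac{1}{6}\right) \left(- \frac{5}{2}\right) - 3\right) 0 = \left(- \frac{5}{12} - 3\right) 0 = \left(- \frac{41}{12}\right) 0 = 0$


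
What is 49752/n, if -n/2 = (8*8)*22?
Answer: -6219/352 ≈ -17.668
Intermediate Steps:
n = -2816 (n = -2*8*8*22 = -128*22 = -2*1408 = -2816)
49752/n = 49752/(-2816) = 49752*(-1/2816) = -6219/352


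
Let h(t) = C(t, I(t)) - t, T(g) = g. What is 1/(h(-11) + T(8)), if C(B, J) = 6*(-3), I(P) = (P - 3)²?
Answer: 1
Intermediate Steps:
I(P) = (-3 + P)²
C(B, J) = -18
h(t) = -18 - t
1/(h(-11) + T(8)) = 1/((-18 - 1*(-11)) + 8) = 1/((-18 + 11) + 8) = 1/(-7 + 8) = 1/1 = 1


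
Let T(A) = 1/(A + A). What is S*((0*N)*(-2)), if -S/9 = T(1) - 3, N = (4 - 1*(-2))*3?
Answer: 0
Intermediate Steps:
N = 18 (N = (4 + 2)*3 = 6*3 = 18)
T(A) = 1/(2*A)
S = 45/2 (S = -9*((½)/1 - 3) = -9*((½)*1 - 3) = -9*(½ - 3) = -9*(-5/2) = 45/2 ≈ 22.500)
S*((0*N)*(-2)) = 45*((0*18)*(-2))/2 = 45*(0*(-2))/2 = (45/2)*0 = 0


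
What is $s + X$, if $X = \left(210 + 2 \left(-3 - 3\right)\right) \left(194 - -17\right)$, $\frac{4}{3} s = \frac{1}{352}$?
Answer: $\frac{58823427}{1408} \approx 41778.0$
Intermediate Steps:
$s = \frac{3}{1408}$ ($s = \frac{3}{4 \cdot 352} = \frac{3}{4} \cdot \frac{1}{352} = \frac{3}{1408} \approx 0.0021307$)
$X = 41778$ ($X = \left(210 + 2 \left(-6\right)\right) \left(194 + \left(-86 + 103\right)\right) = \left(210 - 12\right) \left(194 + 17\right) = 198 \cdot 211 = 41778$)
$s + X = \frac{3}{1408} + 41778 = \frac{58823427}{1408}$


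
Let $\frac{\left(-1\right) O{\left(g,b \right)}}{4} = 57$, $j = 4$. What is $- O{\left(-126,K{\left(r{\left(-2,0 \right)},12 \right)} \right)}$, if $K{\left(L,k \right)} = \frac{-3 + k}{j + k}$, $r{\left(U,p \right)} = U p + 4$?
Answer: $228$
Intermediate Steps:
$r{\left(U,p \right)} = 4 + U p$
$K{\left(L,k \right)} = \frac{-3 + k}{4 + k}$
$O{\left(g,b \right)} = -228$ ($O{\left(g,b \right)} = \left(-4\right) 57 = -228$)
$- O{\left(-126,K{\left(r{\left(-2,0 \right)},12 \right)} \right)} = \left(-1\right) \left(-228\right) = 228$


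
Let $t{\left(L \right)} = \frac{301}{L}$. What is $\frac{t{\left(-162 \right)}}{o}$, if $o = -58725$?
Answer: $\frac{301}{9513450} \approx 3.1639 \cdot 10^{-5}$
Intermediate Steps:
$\frac{t{\left(-162 \right)}}{o} = \frac{301 \frac{1}{-162}}{-58725} = 301 \left(- \frac{1}{162}\right) \left(- \frac{1}{58725}\right) = \left(- \frac{301}{162}\right) \left(- \frac{1}{58725}\right) = \frac{301}{9513450}$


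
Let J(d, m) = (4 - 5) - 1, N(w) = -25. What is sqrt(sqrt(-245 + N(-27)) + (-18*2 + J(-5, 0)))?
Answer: sqrt(-38 + 3*I*sqrt(30)) ≈ 1.3039 + 6.3008*I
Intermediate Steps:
J(d, m) = -2 (J(d, m) = -1 - 1 = -2)
sqrt(sqrt(-245 + N(-27)) + (-18*2 + J(-5, 0))) = sqrt(sqrt(-245 - 25) + (-18*2 - 2)) = sqrt(sqrt(-270) + (-36 - 2)) = sqrt(3*I*sqrt(30) - 38) = sqrt(-38 + 3*I*sqrt(30))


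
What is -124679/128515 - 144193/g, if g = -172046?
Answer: -417079977/3158641670 ≈ -0.13204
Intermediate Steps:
-124679/128515 - 144193/g = -124679/128515 - 144193/(-172046) = -124679*1/128515 - 144193*(-1/172046) = -124679/128515 + 20599/24578 = -417079977/3158641670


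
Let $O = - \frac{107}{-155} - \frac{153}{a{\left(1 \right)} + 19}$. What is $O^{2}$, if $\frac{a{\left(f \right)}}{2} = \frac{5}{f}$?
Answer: $\frac{424854544}{20205025} \approx 21.027$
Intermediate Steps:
$a{\left(f \right)} = \frac{10}{f}$ ($a{\left(f \right)} = 2 \frac{5}{f} = \frac{10}{f}$)
$O = - \frac{20612}{4495}$ ($O = - \frac{107}{-155} - \frac{153}{\frac{10}{1} + 19} = \left(-107\right) \left(- \frac{1}{155}\right) - \frac{153}{10 \cdot 1 + 19} = \frac{107}{155} - \frac{153}{10 + 19} = \frac{107}{155} - \frac{153}{29} = - \frac{20612}{4495} \approx -4.5855$)
$O^{2} = \left(- \frac{20612}{4495}\right)^{2} = \frac{424854544}{20205025}$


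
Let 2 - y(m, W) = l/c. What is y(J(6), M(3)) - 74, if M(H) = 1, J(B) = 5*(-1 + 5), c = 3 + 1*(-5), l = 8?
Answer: -68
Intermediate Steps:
c = -2 (c = 3 - 5 = -2)
J(B) = 20 (J(B) = 5*4 = 20)
y(m, W) = 6 (y(m, W) = 2 - 8/(-2) = 2 - 8*(-1)/2 = 2 - 1*(-4) = 2 + 4 = 6)
y(J(6), M(3)) - 74 = 6 - 74 = -68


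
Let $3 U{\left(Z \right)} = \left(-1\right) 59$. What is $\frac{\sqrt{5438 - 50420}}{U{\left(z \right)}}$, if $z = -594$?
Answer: $- \frac{63 i \sqrt{102}}{59} \approx - 10.784 i$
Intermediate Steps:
$U{\left(Z \right)} = - \frac{59}{3}$ ($U{\left(Z \right)} = \frac{\left(-1\right) 59}{3} = \frac{1}{3} \left(-59\right) = - \frac{59}{3}$)
$\frac{\sqrt{5438 - 50420}}{U{\left(z \right)}} = \frac{\sqrt{5438 - 50420}}{- \frac{59}{3}} = \sqrt{-44982} \left(- \frac{3}{59}\right) = 21 i \sqrt{102} \left(- \frac{3}{59}\right) = - \frac{63 i \sqrt{102}}{59}$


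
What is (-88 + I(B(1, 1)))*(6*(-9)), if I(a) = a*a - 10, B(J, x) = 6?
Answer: 3348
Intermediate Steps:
I(a) = -10 + a² (I(a) = a² - 10 = -10 + a²)
(-88 + I(B(1, 1)))*(6*(-9)) = (-88 + (-10 + 6²))*(6*(-9)) = (-88 + (-10 + 36))*(-54) = (-88 + 26)*(-54) = -62*(-54) = 3348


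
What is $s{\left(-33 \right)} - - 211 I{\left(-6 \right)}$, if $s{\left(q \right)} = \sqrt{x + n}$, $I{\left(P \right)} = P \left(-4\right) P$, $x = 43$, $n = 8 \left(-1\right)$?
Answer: $-30384 + \sqrt{35} \approx -30378.0$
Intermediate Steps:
$n = -8$
$I{\left(P \right)} = - 4 P^{2}$ ($I{\left(P \right)} = - 4 P P = - 4 P^{2}$)
$s{\left(q \right)} = \sqrt{35}$ ($s{\left(q \right)} = \sqrt{43 - 8} = \sqrt{35}$)
$s{\left(-33 \right)} - - 211 I{\left(-6 \right)} = \sqrt{35} - - 211 \left(- 4 \left(-6\right)^{2}\right) = \sqrt{35} - - 211 \left(\left(-4\right) 36\right) = \sqrt{35} - \left(-211\right) \left(-144\right) = \sqrt{35} - 30384 = -30384 + \sqrt{35}$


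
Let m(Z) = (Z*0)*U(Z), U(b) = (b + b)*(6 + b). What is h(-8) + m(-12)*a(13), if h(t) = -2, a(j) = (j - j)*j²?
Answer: -2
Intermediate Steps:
U(b) = 2*b*(6 + b) (U(b) = (2*b)*(6 + b) = 2*b*(6 + b))
a(j) = 0 (a(j) = 0*j² = 0)
m(Z) = 0 (m(Z) = (Z*0)*(2*Z*(6 + Z)) = 0*(2*Z*(6 + Z)) = 0)
h(-8) + m(-12)*a(13) = -2 + 0*0 = -2 + 0 = -2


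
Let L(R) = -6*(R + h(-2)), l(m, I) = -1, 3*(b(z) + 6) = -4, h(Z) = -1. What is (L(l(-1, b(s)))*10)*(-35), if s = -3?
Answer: -4200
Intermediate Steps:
b(z) = -22/3 (b(z) = -6 + (⅓)*(-4) = -6 - 4/3 = -22/3)
L(R) = 6 - 6*R (L(R) = -6*(R - 1) = -6*(-1 + R) = 6 - 6*R)
(L(l(-1, b(s)))*10)*(-35) = ((6 - 6*(-1))*10)*(-35) = ((6 + 6)*10)*(-35) = (12*10)*(-35) = 120*(-35) = -4200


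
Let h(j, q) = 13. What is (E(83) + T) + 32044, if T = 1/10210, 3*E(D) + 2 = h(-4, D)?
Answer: 981620033/30630 ≈ 32048.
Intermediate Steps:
E(D) = 11/3 (E(D) = -⅔ + (⅓)*13 = -⅔ + 13/3 = 11/3)
T = 1/10210 ≈ 9.7943e-5
(E(83) + T) + 32044 = (11/3 + 1/10210) + 32044 = 112313/30630 + 32044 = 981620033/30630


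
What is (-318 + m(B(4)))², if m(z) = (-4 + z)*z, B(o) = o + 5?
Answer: 74529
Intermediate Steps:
B(o) = 5 + o
m(z) = z*(-4 + z)
(-318 + m(B(4)))² = (-318 + (5 + 4)*(-4 + (5 + 4)))² = (-318 + 9*(-4 + 9))² = (-318 + 9*5)² = (-318 + 45)² = (-273)² = 74529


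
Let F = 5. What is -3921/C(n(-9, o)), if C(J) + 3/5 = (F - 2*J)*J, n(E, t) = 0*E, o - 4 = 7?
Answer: 6535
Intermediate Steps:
o = 11 (o = 4 + 7 = 11)
n(E, t) = 0
C(J) = -⅗ + J*(5 - 2*J) (C(J) = -⅗ + (5 - 2*J)*J = -⅗ + J*(5 - 2*J))
-3921/C(n(-9, o)) = -3921/(-⅗ - 2*0² + 5*0) = -3921/(-⅗ - 2*0 + 0) = -3921/(-⅗ + 0 + 0) = -3921/(-⅗) = -3921*(-5/3) = 6535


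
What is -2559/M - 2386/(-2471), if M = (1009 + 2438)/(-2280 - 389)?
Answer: 5628360961/2839179 ≈ 1982.4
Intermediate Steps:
M = -3447/2669 (M = 3447/(-2669) = 3447*(-1/2669) = -3447/2669 ≈ -1.2915)
-2559/M - 2386/(-2471) = -2559/(-3447/2669) - 2386/(-2471) = -2559*(-2669/3447) - 2386*(-1/2471) = 2276657/1149 + 2386/2471 = 5628360961/2839179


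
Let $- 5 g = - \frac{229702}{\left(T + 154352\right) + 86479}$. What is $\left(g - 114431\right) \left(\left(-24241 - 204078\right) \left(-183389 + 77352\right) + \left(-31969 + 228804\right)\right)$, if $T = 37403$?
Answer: $- \frac{175187698083330144472}{63235} \approx -2.7704 \cdot 10^{15}$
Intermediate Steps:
$g = \frac{10441}{63235}$ ($g = - \frac{\left(-229702\right) \frac{1}{\left(37403 + 154352\right) + 86479}}{5} = - \frac{\left(-229702\right) \frac{1}{191755 + 86479}}{5} = - \frac{\left(-229702\right) \frac{1}{278234}}{5} = \left(- \frac{1}{5}\right) \left(- \frac{10441}{12647}\right) = \frac{10441}{63235} \approx 0.16511$)
$\left(g - 114431\right) \left(\left(-24241 - 204078\right) \left(-183389 + 77352\right) + \left(-31969 + 228804\right)\right) = \left(\frac{10441}{63235} - 114431\right) \left(\left(-24241 - 204078\right) \left(-183389 + 77352\right) + \left(-31969 + 228804\right)\right) = - \frac{7236033844 \left(\left(-228319\right) \left(-106037\right) + 196835\right)}{63235} = - \frac{7236033844 \left(24210261803 + 196835\right)}{63235} = \left(- \frac{7236033844}{63235}\right) 24210458638 = - \frac{175187698083330144472}{63235}$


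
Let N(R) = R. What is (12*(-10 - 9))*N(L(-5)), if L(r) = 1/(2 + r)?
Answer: 76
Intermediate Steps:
(12*(-10 - 9))*N(L(-5)) = (12*(-10 - 9))/(2 - 5) = (12*(-19))/(-3) = -228*(-⅓) = 76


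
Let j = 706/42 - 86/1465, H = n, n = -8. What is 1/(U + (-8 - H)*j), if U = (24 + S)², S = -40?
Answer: 1/256 ≈ 0.0039063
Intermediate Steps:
H = -8
U = 256 (U = (24 - 40)² = (-16)² = 256)
j = 515339/30765 (j = 706*(1/42) - 86*1/1465 = 353/21 - 86/1465 = 515339/30765 ≈ 16.751)
1/(U + (-8 - H)*j) = 1/(256 + (-8 - 1*(-8))*(515339/30765)) = 1/(256 + (-8 + 8)*(515339/30765)) = 1/(256 + 0*(515339/30765)) = 1/(256 + 0) = 1/256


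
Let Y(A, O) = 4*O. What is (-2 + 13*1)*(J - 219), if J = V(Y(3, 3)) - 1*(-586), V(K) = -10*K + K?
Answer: 2849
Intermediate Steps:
V(K) = -9*K
J = 478 (J = -36*3 - 1*(-586) = -9*12 + 586 = -108 + 586 = 478)
(-2 + 13*1)*(J - 219) = (-2 + 13*1)*(478 - 219) = (-2 + 13)*259 = 11*259 = 2849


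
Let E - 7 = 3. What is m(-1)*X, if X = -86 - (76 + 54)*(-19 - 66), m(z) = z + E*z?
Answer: -120604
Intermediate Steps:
E = 10 (E = 7 + 3 = 10)
m(z) = 11*z (m(z) = z + 10*z = 11*z)
X = 10964 (X = -86 - 130*(-85) = -86 - 1*(-11050) = -86 + 11050 = 10964)
m(-1)*X = (11*(-1))*10964 = -11*10964 = -120604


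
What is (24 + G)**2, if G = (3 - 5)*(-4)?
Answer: 1024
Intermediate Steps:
G = 8 (G = -2*(-4) = 8)
(24 + G)**2 = (24 + 8)**2 = 32**2 = 1024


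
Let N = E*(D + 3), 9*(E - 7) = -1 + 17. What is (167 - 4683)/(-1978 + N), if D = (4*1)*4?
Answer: 40644/16301 ≈ 2.4933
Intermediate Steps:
D = 16 (D = 4*4 = 16)
E = 79/9 (E = 7 + (-1 + 17)/9 = 7 + (⅑)*16 = 7 + 16/9 = 79/9 ≈ 8.7778)
N = 1501/9 (N = 79*(16 + 3)/9 = (79/9)*19 = 1501/9 ≈ 166.78)
(167 - 4683)/(-1978 + N) = (167 - 4683)/(-1978 + 1501/9) = -4516/(-16301/9) = -4516*(-9/16301) = 40644/16301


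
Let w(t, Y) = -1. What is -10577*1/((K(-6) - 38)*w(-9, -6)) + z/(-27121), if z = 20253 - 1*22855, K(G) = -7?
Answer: -286741727/1220445 ≈ -234.95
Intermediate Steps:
z = -2602 (z = 20253 - 22855 = -2602)
-10577*1/((K(-6) - 38)*w(-9, -6)) + z/(-27121) = -10577*(-1/(-7 - 38)) - 2602/(-27121) = -10577/((-45*(-1))) - 2602*(-1/27121) = -10577/45 + 2602/27121 = -286741727/1220445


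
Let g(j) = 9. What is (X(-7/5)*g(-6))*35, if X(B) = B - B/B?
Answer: -756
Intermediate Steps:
X(B) = -1 + B (X(B) = B - 1*1 = B - 1 = -1 + B)
(X(-7/5)*g(-6))*35 = ((-1 - 7/5)*9)*35 = -12/5*9*35 = -108/5*35 = -756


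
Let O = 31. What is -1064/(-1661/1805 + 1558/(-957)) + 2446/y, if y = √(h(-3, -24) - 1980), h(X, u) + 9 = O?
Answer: 1837937640/4401767 - 1223*I*√1958/979 ≈ 417.55 - 55.278*I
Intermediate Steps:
h(X, u) = 22 (h(X, u) = -9 + 31 = 22)
y = I*√1958 (y = √(22 - 1980) = √(-1958) = I*√1958 ≈ 44.249*I)
-1064/(-1661/1805 + 1558/(-957)) + 2446/y = -1064/(-1661/1805 + 1558/(-957)) + 2446/((I*√1958)) = -1064/(-1661*1/1805 + 1558*(-1/957)) + 2446*(-I*√1958/1958) = -1064/(-1661/1805 - 1558/957) - 1223*I*√1958/979 = -1064/(-4401767/1727385) - 1223*I*√1958/979 = -1064*(-1727385/4401767) - 1223*I*√1958/979 = 1837937640/4401767 - 1223*I*√1958/979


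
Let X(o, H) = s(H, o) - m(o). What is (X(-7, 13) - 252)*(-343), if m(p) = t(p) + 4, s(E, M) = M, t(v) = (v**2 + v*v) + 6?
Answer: 125881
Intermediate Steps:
t(v) = 6 + 2*v**2 (t(v) = (v**2 + v**2) + 6 = 2*v**2 + 6 = 6 + 2*v**2)
m(p) = 10 + 2*p**2 (m(p) = (6 + 2*p**2) + 4 = 10 + 2*p**2)
X(o, H) = -10 + o - 2*o**2 (X(o, H) = o - (10 + 2*o**2) = o + (-10 - 2*o**2) = -10 + o - 2*o**2)
(X(-7, 13) - 252)*(-343) = ((-10 - 7 - 2*(-7)**2) - 252)*(-343) = ((-10 - 7 - 2*49) - 252)*(-343) = ((-10 - 7 - 98) - 252)*(-343) = (-115 - 252)*(-343) = -367*(-343) = 125881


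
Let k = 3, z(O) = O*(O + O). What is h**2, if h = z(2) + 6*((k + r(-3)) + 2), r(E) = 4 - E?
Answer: 6400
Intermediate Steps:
z(O) = 2*O**2 (z(O) = O*(2*O) = 2*O**2)
h = 80 (h = 2*2**2 + 6*((3 + (4 - 1*(-3))) + 2) = 2*4 + 6*((3 + (4 + 3)) + 2) = 8 + 6*((3 + 7) + 2) = 8 + 6*(10 + 2) = 8 + 6*12 = 8 + 72 = 80)
h**2 = 80**2 = 6400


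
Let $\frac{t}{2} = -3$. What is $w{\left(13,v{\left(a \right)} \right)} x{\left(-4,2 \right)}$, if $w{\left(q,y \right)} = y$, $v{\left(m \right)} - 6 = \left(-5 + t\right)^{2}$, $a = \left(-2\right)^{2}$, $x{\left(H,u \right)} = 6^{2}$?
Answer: $4572$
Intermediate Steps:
$t = -6$ ($t = 2 \left(-3\right) = -6$)
$x{\left(H,u \right)} = 36$
$a = 4$
$v{\left(m \right)} = 127$ ($v{\left(m \right)} = 6 + \left(-5 - 6\right)^{2} = 6 + \left(-11\right)^{2} = 6 + 121 = 127$)
$w{\left(13,v{\left(a \right)} \right)} x{\left(-4,2 \right)} = 127 \cdot 36 = 4572$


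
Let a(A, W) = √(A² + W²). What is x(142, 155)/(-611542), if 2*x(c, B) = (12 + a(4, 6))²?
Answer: -(6 + √13)²/305771 ≈ -0.00030175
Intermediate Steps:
x(c, B) = (12 + 2*√13)²/2 (x(c, B) = (12 + √(4² + 6²))²/2 = (12 + √(16 + 36))²/2 = (12 + √52)²/2 = (12 + 2*√13)²/2)
x(142, 155)/(-611542) = (98 + 24*√13)/(-611542) = (98 + 24*√13)*(-1/611542) = -49/305771 - 12*√13/305771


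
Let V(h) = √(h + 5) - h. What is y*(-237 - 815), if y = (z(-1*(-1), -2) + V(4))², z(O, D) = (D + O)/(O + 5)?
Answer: -12887/9 ≈ -1431.9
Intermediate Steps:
z(O, D) = (D + O)/(5 + O)
V(h) = √(5 + h) - h
y = 49/36 (y = ((-2 - 1*(-1))/(5 - 1*(-1)) + (√(5 + 4) - 1*4))² = ((-2 + 1)/(5 + 1) + (√9 - 4))² = (-1/6 + (3 - 4))² = ((⅙)*(-1) - 1)² = (-⅙ - 1)² = (-7/6)² = 49/36 ≈ 1.3611)
y*(-237 - 815) = 49*(-237 - 815)/36 = (49/36)*(-1052) = -12887/9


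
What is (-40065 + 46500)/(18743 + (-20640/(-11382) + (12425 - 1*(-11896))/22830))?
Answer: 10321861550/30068743521 ≈ 0.34328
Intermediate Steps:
(-40065 + 46500)/(18743 + (-20640/(-11382) + (12425 - 1*(-11896))/22830)) = 6435/(18743 + (-20640*(-1/11382) + (12425 + 11896)*(1/22830))) = 6435/(18743 + (3440/1897 + 24321*(1/22830))) = 6435/(18743 + (3440/1897 + 8107/7610)) = 6435/(18743 + 41557379/14436170) = 6435/(270618691689/14436170) = 6435*(14436170/270618691689) = 10321861550/30068743521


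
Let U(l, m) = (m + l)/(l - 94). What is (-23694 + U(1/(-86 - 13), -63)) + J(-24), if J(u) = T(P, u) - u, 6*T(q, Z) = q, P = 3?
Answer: -440571597/18614 ≈ -23669.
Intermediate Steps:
T(q, Z) = q/6
J(u) = ½ - u (J(u) = (⅙)*3 - u = ½ - u)
U(l, m) = (l + m)/(-94 + l)
(-23694 + U(1/(-86 - 13), -63)) + J(-24) = (-23694 + (1/(-86 - 13) - 63)/(-94 + 1/(-86 - 13))) + (½ - 1*(-24)) = (-23694 + (1/(-99) - 63)/(-94 + 1/(-99))) + (½ + 24) = (-23694 + (-1/99 - 63)/(-94 - 1/99)) + 49/2 = (-23694 - 6238/99/(-9307/99)) + 49/2 = (-23694 - 99/9307*(-6238/99)) + 49/2 = (-23694 + 6238/9307) + 49/2 = -220513820/9307 + 49/2 = -440571597/18614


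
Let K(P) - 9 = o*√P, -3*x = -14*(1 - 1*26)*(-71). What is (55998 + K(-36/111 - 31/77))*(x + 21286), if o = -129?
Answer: 1656089652 - 3814444*I*√5900279/2849 ≈ 1.6561e+9 - 3.2522e+6*I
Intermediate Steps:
x = 24850/3 (x = -(-14*(1 - 1*26))*(-71)/3 = -(-14*(1 - 26))*(-71)/3 = -(-14*(-25))*(-71)/3 = -350*(-71)/3 = -⅓*(-24850) = 24850/3 ≈ 8283.3)
K(P) = 9 - 129*√P
(55998 + K(-36/111 - 31/77))*(x + 21286) = (55998 + (9 - 129*√(-36/111 - 31/77)))*(24850/3 + 21286) = (55998 + (9 - 129*√(-36*1/111 - 31*1/77)))*(88708/3) = (55998 + (9 - 129*√(-12/37 - 31/77)))*(88708/3) = (55998 + (9 - 129*I*√5900279/2849))*(88708/3) = (56007 - 129*I*√5900279/2849)*(88708/3) = 1656089652 - 3814444*I*√5900279/2849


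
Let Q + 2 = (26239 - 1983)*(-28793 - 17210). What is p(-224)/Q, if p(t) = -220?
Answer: 22/111584877 ≈ 1.9716e-7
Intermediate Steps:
Q = -1115848770 (Q = -2 + (26239 - 1983)*(-28793 - 17210) = -2 + 24256*(-46003) = -2 - 1115848768 = -1115848770)
p(-224)/Q = -220/(-1115848770) = -220*(-1/1115848770) = 22/111584877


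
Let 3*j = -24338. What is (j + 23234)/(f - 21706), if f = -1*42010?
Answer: -11341/47787 ≈ -0.23732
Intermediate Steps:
f = -42010
j = -24338/3 (j = (⅓)*(-24338) = -24338/3 ≈ -8112.7)
(j + 23234)/(f - 21706) = (-24338/3 + 23234)/(-42010 - 21706) = (45364/3)/(-63716) = (45364/3)*(-1/63716) = -11341/47787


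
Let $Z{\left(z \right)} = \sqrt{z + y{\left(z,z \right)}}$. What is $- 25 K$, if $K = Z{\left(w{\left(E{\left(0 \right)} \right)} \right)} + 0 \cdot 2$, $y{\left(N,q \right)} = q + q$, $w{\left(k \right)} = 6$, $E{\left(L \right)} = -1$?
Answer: $- 75 \sqrt{2} \approx -106.07$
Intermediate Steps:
$y{\left(N,q \right)} = 2 q$
$Z{\left(z \right)} = \sqrt{3} \sqrt{z}$ ($Z{\left(z \right)} = \sqrt{z + 2 z} = \sqrt{3 z} = \sqrt{3} \sqrt{z}$)
$K = 3 \sqrt{2}$ ($K = \sqrt{3} \sqrt{6} + 0 \cdot 2 = 3 \sqrt{2} + 0 = 3 \sqrt{2} \approx 4.2426$)
$- 25 K = - 25 \cdot 3 \sqrt{2} = - 75 \sqrt{2}$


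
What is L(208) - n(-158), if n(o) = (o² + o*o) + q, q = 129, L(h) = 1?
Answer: -50056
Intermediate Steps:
n(o) = 129 + 2*o² (n(o) = (o² + o*o) + 129 = (o² + o²) + 129 = 2*o² + 129 = 129 + 2*o²)
L(208) - n(-158) = 1 - (129 + 2*(-158)²) = 1 - (129 + 2*24964) = 1 - (129 + 49928) = 1 - 1*50057 = 1 - 50057 = -50056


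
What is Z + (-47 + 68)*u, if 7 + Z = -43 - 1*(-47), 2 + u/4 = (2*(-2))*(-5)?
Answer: 1509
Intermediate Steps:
u = 72 (u = -8 + 4*((2*(-2))*(-5)) = -8 + 4*(-4*(-5)) = -8 + 4*20 = -8 + 80 = 72)
Z = -3 (Z = -7 + (-43 - 1*(-47)) = -7 + (-43 + 47) = -7 + 4 = -3)
Z + (-47 + 68)*u = -3 + (-47 + 68)*72 = -3 + 21*72 = -3 + 1512 = 1509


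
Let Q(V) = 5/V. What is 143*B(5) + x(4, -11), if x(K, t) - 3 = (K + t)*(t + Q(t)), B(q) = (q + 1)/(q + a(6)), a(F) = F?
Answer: 1773/11 ≈ 161.18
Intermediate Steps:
B(q) = (1 + q)/(6 + q) (B(q) = (q + 1)/(q + 6) = (1 + q)/(6 + q))
x(K, t) = 3 + (K + t)*(t + 5/t)
143*B(5) + x(4, -11) = 143*((1 + 5)/(6 + 5)) + (8 + (-11)² + 4*(-11) + 5*4/(-11)) = 143*(6/11) + (8 + 121 - 44 + 5*4*(-1/11)) = 143*((1/11)*6) + (8 + 121 - 44 - 20/11) = 143*(6/11) + 915/11 = 78 + 915/11 = 1773/11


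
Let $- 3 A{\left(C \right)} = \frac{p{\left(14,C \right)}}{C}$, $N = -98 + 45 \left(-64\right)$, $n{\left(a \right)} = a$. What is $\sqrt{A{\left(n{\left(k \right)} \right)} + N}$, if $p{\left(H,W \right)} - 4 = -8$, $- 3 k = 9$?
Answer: $\frac{i \sqrt{26806}}{3} \approx 54.575 i$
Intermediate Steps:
$k = -3$ ($k = \left(- \frac{1}{3}\right) 9 = -3$)
$N = -2978$ ($N = -98 - 2880 = -2978$)
$p{\left(H,W \right)} = -4$ ($p{\left(H,W \right)} = 4 - 8 = -4$)
$A{\left(C \right)} = \frac{4}{3 C}$ ($A{\left(C \right)} = - \frac{\left(-4\right) \frac{1}{C}}{3} = \frac{4}{3 C}$)
$\sqrt{A{\left(n{\left(k \right)} \right)} + N} = \sqrt{\frac{4}{3 \left(-3\right)} - 2978} = \sqrt{\frac{4}{3} \left(- \frac{1}{3}\right) - 2978} = \sqrt{- \frac{4}{9} - 2978} = \sqrt{- \frac{26806}{9}} = \frac{i \sqrt{26806}}{3}$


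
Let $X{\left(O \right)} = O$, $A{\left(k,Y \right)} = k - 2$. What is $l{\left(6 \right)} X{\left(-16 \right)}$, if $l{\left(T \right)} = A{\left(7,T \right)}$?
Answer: $-80$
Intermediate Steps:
$A{\left(k,Y \right)} = -2 + k$ ($A{\left(k,Y \right)} = k + \left(-2 + 0\right) = k - 2 = -2 + k$)
$l{\left(T \right)} = 5$ ($l{\left(T \right)} = -2 + 7 = 5$)
$l{\left(6 \right)} X{\left(-16 \right)} = 5 \left(-16\right) = -80$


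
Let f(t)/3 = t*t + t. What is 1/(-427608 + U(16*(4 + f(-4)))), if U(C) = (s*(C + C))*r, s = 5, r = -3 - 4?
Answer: -1/472408 ≈ -2.1168e-6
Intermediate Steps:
f(t) = 3*t + 3*t**2 (f(t) = 3*(t*t + t) = 3*(t**2 + t) = 3*(t + t**2) = 3*t + 3*t**2)
r = -7
U(C) = -70*C (U(C) = (5*(C + C))*(-7) = (5*(2*C))*(-7) = (10*C)*(-7) = -70*C)
1/(-427608 + U(16*(4 + f(-4)))) = 1/(-427608 - 1120*(4 + 3*(-4)*(1 - 4))) = 1/(-427608 - 1120*(4 + 3*(-4)*(-3))) = 1/(-427608 - 1120*(4 + 36)) = 1/(-427608 - 1120*40) = 1/(-427608 - 70*640) = 1/(-427608 - 44800) = 1/(-472408) = -1/472408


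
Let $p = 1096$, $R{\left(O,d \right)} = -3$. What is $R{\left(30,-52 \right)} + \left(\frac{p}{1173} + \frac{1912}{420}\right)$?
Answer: $\frac{34031}{13685} \approx 2.4867$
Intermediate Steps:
$R{\left(30,-52 \right)} + \left(\frac{p}{1173} + \frac{1912}{420}\right) = -3 + \left(\frac{1096}{1173} + \frac{1912}{420}\right) = -3 + \left(1096 \cdot \frac{1}{1173} + 1912 \cdot \frac{1}{420}\right) = -3 + \left(\frac{1096}{1173} + \frac{478}{105}\right) = -3 + \frac{75086}{13685} = \frac{34031}{13685}$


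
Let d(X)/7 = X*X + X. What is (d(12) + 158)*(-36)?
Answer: -45000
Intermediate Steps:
d(X) = 7*X + 7*X² (d(X) = 7*(X*X + X) = 7*(X² + X) = 7*(X + X²) = 7*X + 7*X²)
(d(12) + 158)*(-36) = (7*12*(1 + 12) + 158)*(-36) = (7*12*13 + 158)*(-36) = (1092 + 158)*(-36) = 1250*(-36) = -45000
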